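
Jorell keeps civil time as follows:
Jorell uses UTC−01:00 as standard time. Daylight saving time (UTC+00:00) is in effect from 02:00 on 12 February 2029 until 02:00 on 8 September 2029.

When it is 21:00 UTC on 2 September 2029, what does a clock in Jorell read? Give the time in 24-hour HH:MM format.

At the standard offset (UTC−01:00), 21:00 UTC − 1h = 20:00 Jorell standard time.
The standard-time date in Jorell, 2 September 2029, falls between 12 February and 8 September, so daylight saving is in effect and Jorell is at UTC+00:00.
21:00 UTC + 0h = 21:00 local.

21:00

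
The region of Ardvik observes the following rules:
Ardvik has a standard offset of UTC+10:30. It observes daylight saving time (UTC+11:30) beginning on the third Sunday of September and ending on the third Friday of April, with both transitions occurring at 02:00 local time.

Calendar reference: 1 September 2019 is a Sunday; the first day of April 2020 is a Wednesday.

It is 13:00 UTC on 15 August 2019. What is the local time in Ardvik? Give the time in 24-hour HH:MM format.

1 September 2019 is a Sunday, so the first Sunday is September 1 and the third is September 15.
1 April 2020 is a Wednesday, so the first Friday is April 3 and the third is April 17.
At the standard offset (UTC+10:30), 13:00 UTC + 10h30m = 23:30 Ardvik standard time.
The standard-time date in Ardvik, 15 August 2019, does not fall between 15 September 2019 and 17 April 2020, so daylight saving is not in effect and Ardvik is at UTC+10:30.
13:00 UTC + 10h30m = 23:30 local.

23:30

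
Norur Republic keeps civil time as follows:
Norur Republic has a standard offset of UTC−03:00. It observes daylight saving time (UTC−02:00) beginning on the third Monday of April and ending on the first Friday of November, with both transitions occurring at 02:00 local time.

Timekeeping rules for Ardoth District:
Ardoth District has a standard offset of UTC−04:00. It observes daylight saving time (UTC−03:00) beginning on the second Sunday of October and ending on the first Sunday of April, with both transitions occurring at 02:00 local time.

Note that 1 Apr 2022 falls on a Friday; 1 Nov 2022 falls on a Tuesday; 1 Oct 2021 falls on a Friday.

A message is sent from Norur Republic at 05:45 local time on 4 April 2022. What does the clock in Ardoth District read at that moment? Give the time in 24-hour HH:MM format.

04:45

1 April 2022 is a Friday, so the first Monday is April 4 and the third is April 18.
1 November 2022 is a Tuesday, so the first Friday is November 4.
Daylight saving runs 18 April – 4 November; 4 April 2022 is outside that window, so Norur Republic is on standard time at UTC−03:00.
05:45 Norur Republic + 3h = 08:45 UTC.
1 October 2021 is a Friday, so the first Sunday is October 3 and the second is October 10.
1 April 2022 is a Friday, so the first Sunday is April 3.
At the standard offset (UTC−04:00), 08:45 UTC − 4h = 04:45 Ardoth District standard time.
The standard-time date in Ardoth District, 4 April 2022, does not fall between 10 October 2021 and 3 April 2022, so daylight saving is not in effect and Ardoth District is at UTC−04:00.
08:45 UTC − 4h = 04:45 Ardoth District.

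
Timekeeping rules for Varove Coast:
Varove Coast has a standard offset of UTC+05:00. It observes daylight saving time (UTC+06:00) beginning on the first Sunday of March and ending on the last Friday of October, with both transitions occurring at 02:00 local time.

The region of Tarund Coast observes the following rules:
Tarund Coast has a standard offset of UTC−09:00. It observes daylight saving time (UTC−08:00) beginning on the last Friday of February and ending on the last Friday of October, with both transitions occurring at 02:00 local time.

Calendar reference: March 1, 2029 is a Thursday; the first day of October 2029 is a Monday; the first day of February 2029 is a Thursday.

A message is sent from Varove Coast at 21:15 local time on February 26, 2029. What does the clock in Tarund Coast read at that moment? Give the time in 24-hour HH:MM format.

1 March 2029 is a Thursday, so the first Sunday is March 4.
1 October 2029 is a Monday, so Fridays fall on 5, 12, 19, 26; the last is October 26.
February 26, 2029 does not fall between 4 March and 26 October, so daylight saving is not in effect and Varove Coast is at UTC+05:00.
21:15 Varove Coast − 5h = 16:15 UTC.
1 February 2029 is a Thursday, so Fridays fall on 2, 9, 16, 23; the last is February 23.
1 October 2029 is a Monday, so Fridays fall on 5, 12, 19, 26; the last is October 26.
At the standard offset (UTC−09:00), 16:15 UTC − 9h = 07:15 Tarund Coast standard time.
The standard-time date in Tarund Coast, February 26, 2029, lies within the daylight-saving period (23 February – 26 October), so Tarund Coast is on daylight time, UTC−08:00.
16:15 UTC − 8h = 08:15 Tarund Coast.

08:15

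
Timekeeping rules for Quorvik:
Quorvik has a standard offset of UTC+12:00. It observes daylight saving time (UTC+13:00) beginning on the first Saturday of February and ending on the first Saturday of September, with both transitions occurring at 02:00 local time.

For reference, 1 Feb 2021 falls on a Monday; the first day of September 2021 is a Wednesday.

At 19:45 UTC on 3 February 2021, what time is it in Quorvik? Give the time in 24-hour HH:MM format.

07:45

1 February 2021 is a Monday, so the first Saturday is February 6.
1 September 2021 is a Wednesday, so the first Saturday is September 4.
At the standard offset (UTC+12:00), 19:45 UTC + 12h = 07:45 Quorvik standard time (rolling into the next day, 4 February 2021).
The standard-time date in Quorvik, 4 February 2021, is outside the daylight-saving period (6 February – 4 September), so Quorvik is on standard time, UTC+12:00.
19:45 UTC + 12h = 07:45 local (rolling into the next day, 4 February 2021).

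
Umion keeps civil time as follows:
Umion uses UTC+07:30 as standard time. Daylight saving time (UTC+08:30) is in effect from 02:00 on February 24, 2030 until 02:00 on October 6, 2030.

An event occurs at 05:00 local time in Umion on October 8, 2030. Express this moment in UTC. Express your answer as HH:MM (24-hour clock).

21:30

Daylight saving runs 24 February – 6 October; October 8, 2030 is outside that window, so Umion is on standard time at UTC+07:30.
05:00 local − 7h30m = 21:30 UTC (rolling into the previous day, 7 October 2030).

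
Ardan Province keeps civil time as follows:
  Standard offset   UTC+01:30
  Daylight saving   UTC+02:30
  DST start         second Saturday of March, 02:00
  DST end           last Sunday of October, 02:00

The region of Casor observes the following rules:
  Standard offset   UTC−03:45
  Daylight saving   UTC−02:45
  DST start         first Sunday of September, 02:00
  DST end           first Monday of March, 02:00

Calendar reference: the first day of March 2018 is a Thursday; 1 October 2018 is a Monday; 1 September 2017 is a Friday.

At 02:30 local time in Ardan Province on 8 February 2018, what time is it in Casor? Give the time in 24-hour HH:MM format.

1 March 2018 is a Thursday, so the first Saturday is March 3 and the second is March 10.
1 October 2018 is a Monday, so Sundays fall on 7, 14, 21, 28; the last is October 28.
Daylight saving runs 10 March – 28 October; 8 February 2018 is outside that window, so Ardan Province is on standard time at UTC+01:30.
02:30 Ardan Province − 1h30m = 01:00 UTC.
1 September 2017 is a Friday, so the first Sunday is September 3.
1 March 2018 is a Thursday, so the first Monday is March 5.
At the standard offset (UTC−03:45), 01:00 UTC − 3h45m = 21:15 Casor standard time (rolling into the previous day, 7 February 2018).
The standard-time date in Casor, 7 February 2018, lies within the daylight-saving period (3 September 2017 – 5 March 2018), so Casor is on daylight time, UTC−02:45.
01:00 UTC − 2h45m = 22:15 Casor (rolling into the previous day, 7 February 2018).

22:15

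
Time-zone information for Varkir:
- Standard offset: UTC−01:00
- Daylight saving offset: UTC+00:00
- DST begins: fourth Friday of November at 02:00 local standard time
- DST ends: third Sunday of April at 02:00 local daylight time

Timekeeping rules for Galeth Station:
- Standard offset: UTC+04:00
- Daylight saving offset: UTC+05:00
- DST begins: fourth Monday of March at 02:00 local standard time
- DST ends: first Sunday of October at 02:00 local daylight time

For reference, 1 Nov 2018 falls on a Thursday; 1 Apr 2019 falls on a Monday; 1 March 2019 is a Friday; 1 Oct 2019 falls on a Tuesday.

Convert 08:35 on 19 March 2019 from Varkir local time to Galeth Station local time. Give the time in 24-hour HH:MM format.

12:35

1 November 2018 is a Thursday, so the first Friday is November 2 and the fourth is November 23.
1 April 2019 is a Monday, so the first Sunday is April 7 and the third is April 21.
Daylight saving runs 23 November 2018 – 21 April 2019; 19 March 2019 is inside that window, so Varkir is at UTC+00:00.
08:35 Varkir − 0h = 08:35 UTC.
1 March 2019 is a Friday, so the first Monday is March 4 and the fourth is March 25.
1 October 2019 is a Tuesday, so the first Sunday is October 6.
At the standard offset (UTC+04:00), 08:35 UTC + 4h = 12:35 Galeth Station standard time.
The standard-time date in Galeth Station, 19 March 2019, does not fall between 25 March and 6 October, so daylight saving is not in effect and Galeth Station is at UTC+04:00.
08:35 UTC + 4h = 12:35 Galeth Station.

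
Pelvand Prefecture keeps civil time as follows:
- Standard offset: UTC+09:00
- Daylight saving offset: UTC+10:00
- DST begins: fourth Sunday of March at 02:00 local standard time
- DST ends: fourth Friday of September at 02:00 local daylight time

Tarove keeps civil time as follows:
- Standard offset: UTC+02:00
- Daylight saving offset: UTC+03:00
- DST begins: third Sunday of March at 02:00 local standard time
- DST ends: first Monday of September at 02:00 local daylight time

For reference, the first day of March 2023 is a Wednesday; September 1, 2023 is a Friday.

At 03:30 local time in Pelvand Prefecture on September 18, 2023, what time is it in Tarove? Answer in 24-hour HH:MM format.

1 March 2023 is a Wednesday, so the first Sunday is March 5 and the fourth is March 26.
1 September 2023 is a Friday, so the first Friday is September 1 and the fourth is September 22.
September 18, 2023 lies within the daylight-saving period (26 March – 22 September), so Pelvand Prefecture is on daylight time, UTC+10:00.
03:30 Pelvand Prefecture − 10h = 17:30 UTC (rolling into the previous day, 17 September 2023).
1 March 2023 is a Wednesday, so the first Sunday is March 5 and the third is March 19.
1 September 2023 is a Friday, so the first Monday is September 4.
At the standard offset (UTC+02:00), 17:30 UTC + 2h = 19:30 Tarove standard time.
The standard-time date in Tarove, September 17, 2023, is outside the daylight-saving period (19 March – 4 September), so Tarove is on standard time, UTC+02:00.
17:30 UTC + 2h = 19:30 Tarove.

19:30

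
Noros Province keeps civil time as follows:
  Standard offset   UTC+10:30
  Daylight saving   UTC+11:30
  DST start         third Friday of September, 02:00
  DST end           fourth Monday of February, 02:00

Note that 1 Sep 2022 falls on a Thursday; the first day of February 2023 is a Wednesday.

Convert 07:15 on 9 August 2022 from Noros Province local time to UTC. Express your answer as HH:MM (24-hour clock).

1 September 2022 is a Thursday, so the first Friday is September 2 and the third is September 16.
1 February 2023 is a Wednesday, so the first Monday is February 6 and the fourth is February 27.
9 August 2022 is outside the daylight-saving period (16 September 2022 – 27 February 2023), so Noros Province is on standard time, UTC+10:30.
07:15 local − 10h30m = 20:45 UTC (rolling into the previous day, 8 August 2022).

20:45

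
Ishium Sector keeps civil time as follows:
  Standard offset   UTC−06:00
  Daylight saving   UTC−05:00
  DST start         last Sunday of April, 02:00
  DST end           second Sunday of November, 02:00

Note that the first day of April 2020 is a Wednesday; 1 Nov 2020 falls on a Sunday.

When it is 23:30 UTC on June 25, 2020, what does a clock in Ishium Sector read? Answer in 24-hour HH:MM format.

1 April 2020 is a Wednesday, so Sundays fall on 5, 12, 19, 26; the last is April 26.
1 November 2020 is a Sunday, so the first Sunday is November 1 and the second is November 8.
At the standard offset (UTC−06:00), 23:30 UTC − 6h = 17:30 Ishium Sector standard time.
The standard-time date in Ishium Sector, June 25, 2020, falls between 26 April and 8 November, so daylight saving is in effect and Ishium Sector is at UTC−05:00.
23:30 UTC − 5h = 18:30 local.

18:30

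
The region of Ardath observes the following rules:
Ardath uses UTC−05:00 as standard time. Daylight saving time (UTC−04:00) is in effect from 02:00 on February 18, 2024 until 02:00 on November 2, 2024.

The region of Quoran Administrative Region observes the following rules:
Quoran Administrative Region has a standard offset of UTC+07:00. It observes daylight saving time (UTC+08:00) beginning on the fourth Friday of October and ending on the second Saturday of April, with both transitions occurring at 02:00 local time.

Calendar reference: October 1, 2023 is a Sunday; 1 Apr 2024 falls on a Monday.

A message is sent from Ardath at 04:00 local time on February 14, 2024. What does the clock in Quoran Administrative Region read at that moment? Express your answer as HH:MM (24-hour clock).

Daylight saving runs 18 February – 2 November; February 14, 2024 is outside that window, so Ardath is on standard time at UTC−05:00.
04:00 Ardath + 5h = 09:00 UTC.
1 October 2023 is a Sunday, so the first Friday is October 6 and the fourth is October 27.
1 April 2024 is a Monday, so the first Saturday is April 6 and the second is April 13.
At the standard offset (UTC+07:00), 09:00 UTC + 7h = 16:00 Quoran Administrative Region standard time.
Daylight saving runs 27 October 2023 – 13 April 2024; the standard-time date in Quoran Administrative Region, February 14, 2024, is inside that window, so Quoran Administrative Region is at UTC+08:00.
09:00 UTC + 8h = 17:00 Quoran Administrative Region.

17:00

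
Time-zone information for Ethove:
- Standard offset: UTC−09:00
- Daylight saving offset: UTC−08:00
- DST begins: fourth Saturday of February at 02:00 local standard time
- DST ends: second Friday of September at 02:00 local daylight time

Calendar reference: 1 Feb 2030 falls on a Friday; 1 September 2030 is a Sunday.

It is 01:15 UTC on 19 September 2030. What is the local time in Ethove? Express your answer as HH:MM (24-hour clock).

1 February 2030 is a Friday, so the first Saturday is February 2 and the fourth is February 23.
1 September 2030 is a Sunday, so the first Friday is September 6 and the second is September 13.
At the standard offset (UTC−09:00), 01:15 UTC − 9h = 16:15 Ethove standard time (rolling into the previous day, 18 September 2030).
The standard-time date in Ethove, 18 September 2030, is outside the daylight-saving period (23 February – 13 September), so Ethove is on standard time, UTC−09:00.
01:15 UTC − 9h = 16:15 local (rolling into the previous day, 18 September 2030).

16:15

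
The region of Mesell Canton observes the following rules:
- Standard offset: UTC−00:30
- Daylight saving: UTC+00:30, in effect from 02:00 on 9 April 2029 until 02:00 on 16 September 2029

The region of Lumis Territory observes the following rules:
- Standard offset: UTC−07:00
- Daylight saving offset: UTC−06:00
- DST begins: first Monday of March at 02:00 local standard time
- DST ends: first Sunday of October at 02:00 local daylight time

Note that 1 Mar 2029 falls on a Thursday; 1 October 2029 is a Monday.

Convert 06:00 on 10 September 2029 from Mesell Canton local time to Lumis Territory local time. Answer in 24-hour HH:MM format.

23:30

10 September 2029 lies within the daylight-saving period (9 April – 16 September), so Mesell Canton is on daylight time, UTC+00:30.
06:00 Mesell Canton − 0h30m = 05:30 UTC.
1 March 2029 is a Thursday, so the first Monday is March 5.
1 October 2029 is a Monday, so the first Sunday is October 7.
At the standard offset (UTC−07:00), 05:30 UTC − 7h = 22:30 Lumis Territory standard time (rolling into the previous day, 9 September 2029).
The standard-time date in Lumis Territory, 9 September 2029, falls between 5 March and 7 October, so daylight saving is in effect and Lumis Territory is at UTC−06:00.
05:30 UTC − 6h = 23:30 Lumis Territory (rolling into the previous day, 9 September 2029).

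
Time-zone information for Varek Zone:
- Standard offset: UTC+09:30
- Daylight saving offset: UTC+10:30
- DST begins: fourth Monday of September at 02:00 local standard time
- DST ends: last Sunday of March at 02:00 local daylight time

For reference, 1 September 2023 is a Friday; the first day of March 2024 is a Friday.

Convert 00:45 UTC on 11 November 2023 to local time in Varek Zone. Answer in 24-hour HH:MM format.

11:15

1 September 2023 is a Friday, so the first Monday is September 4 and the fourth is September 25.
1 March 2024 is a Friday, so Sundays fall on 3, 10, 17, 24, 31; the last is March 31.
At the standard offset (UTC+09:30), 00:45 UTC + 9h30m = 10:15 Varek Zone standard time.
The standard-time date in Varek Zone, 11 November 2023, lies within the daylight-saving period (25 September 2023 – 31 March 2024), so Varek Zone is on daylight time, UTC+10:30.
00:45 UTC + 10h30m = 11:15 local.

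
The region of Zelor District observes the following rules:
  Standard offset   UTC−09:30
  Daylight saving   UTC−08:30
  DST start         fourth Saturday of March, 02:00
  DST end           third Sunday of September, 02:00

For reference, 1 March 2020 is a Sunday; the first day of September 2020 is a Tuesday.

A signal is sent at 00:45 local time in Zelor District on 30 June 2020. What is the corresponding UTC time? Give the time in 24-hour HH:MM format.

1 March 2020 is a Sunday, so the first Saturday is March 7 and the fourth is March 28.
1 September 2020 is a Tuesday, so the first Sunday is September 6 and the third is September 20.
Daylight saving runs 28 March – 20 September; 30 June 2020 is inside that window, so Zelor District is at UTC−08:30.
00:45 local + 8h30m = 09:15 UTC.

09:15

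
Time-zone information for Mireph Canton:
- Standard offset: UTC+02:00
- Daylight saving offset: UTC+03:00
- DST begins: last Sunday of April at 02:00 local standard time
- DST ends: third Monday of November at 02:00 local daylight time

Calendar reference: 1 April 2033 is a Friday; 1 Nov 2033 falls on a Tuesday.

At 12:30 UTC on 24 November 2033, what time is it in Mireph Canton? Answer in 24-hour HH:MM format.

14:30

1 April 2033 is a Friday, so Sundays fall on 3, 10, 17, 24; the last is April 24.
1 November 2033 is a Tuesday, so the first Monday is November 7 and the third is November 21.
At the standard offset (UTC+02:00), 12:30 UTC + 2h = 14:30 Mireph Canton standard time.
The standard-time date in Mireph Canton, 24 November 2033, is outside the daylight-saving period (24 April – 21 November), so Mireph Canton is on standard time, UTC+02:00.
12:30 UTC + 2h = 14:30 local.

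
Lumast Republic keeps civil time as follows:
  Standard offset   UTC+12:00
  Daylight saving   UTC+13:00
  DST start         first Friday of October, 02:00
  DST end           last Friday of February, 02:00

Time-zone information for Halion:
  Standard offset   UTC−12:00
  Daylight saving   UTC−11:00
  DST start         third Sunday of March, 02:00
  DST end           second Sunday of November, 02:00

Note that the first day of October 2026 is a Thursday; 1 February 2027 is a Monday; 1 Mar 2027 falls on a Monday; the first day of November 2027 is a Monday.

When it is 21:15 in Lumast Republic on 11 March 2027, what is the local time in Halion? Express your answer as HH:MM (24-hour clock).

21:15

1 October 2026 is a Thursday, so the first Friday is October 2.
1 February 2027 is a Monday, so Fridays fall on 5, 12, 19, 26; the last is February 26.
11 March 2027 does not fall between 2 October 2026 and 26 February 2027, so daylight saving is not in effect and Lumast Republic is at UTC+12:00.
21:15 Lumast Republic − 12h = 09:15 UTC.
1 March 2027 is a Monday, so the first Sunday is March 7 and the third is March 21.
1 November 2027 is a Monday, so the first Sunday is November 7 and the second is November 14.
At the standard offset (UTC−12:00), 09:15 UTC − 12h = 21:15 Halion standard time (rolling into the previous day, 10 March 2027).
Daylight saving runs 21 March – 14 November; the standard-time date in Halion, 10 March 2027, is outside that window, so Halion is on standard time at UTC−12:00.
09:15 UTC − 12h = 21:15 Halion (rolling into the previous day, 10 March 2027).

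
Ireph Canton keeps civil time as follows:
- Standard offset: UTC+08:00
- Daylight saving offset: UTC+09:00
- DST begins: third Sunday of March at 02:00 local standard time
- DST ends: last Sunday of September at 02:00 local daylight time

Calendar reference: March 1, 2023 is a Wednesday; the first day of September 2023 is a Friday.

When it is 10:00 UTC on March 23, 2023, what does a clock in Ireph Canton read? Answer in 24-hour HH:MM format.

1 March 2023 is a Wednesday, so the first Sunday is March 5 and the third is March 19.
1 September 2023 is a Friday, so Sundays fall on 3, 10, 17, 24; the last is September 24.
At the standard offset (UTC+08:00), 10:00 UTC + 8h = 18:00 Ireph Canton standard time.
Daylight saving runs 19 March – 24 September; the standard-time date in Ireph Canton, March 23, 2023, is inside that window, so Ireph Canton is at UTC+09:00.
10:00 UTC + 9h = 19:00 local.

19:00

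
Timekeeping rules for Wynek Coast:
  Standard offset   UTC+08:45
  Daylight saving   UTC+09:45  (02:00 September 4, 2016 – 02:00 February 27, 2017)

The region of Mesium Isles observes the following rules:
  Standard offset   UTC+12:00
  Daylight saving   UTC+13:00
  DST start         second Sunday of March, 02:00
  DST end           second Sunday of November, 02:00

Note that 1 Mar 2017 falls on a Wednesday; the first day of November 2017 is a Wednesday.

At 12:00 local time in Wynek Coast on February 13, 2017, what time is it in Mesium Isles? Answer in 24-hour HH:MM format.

14:15

February 13, 2017 falls between 4 September 2016 and 27 February 2017, so daylight saving is in effect and Wynek Coast is at UTC+09:45.
12:00 Wynek Coast − 9h45m = 02:15 UTC.
1 March 2017 is a Wednesday, so the first Sunday is March 5 and the second is March 12.
1 November 2017 is a Wednesday, so the first Sunday is November 5 and the second is November 12.
At the standard offset (UTC+12:00), 02:15 UTC + 12h = 14:15 Mesium Isles standard time.
Daylight saving runs 12 March – 12 November; the standard-time date in Mesium Isles, February 13, 2017, is outside that window, so Mesium Isles is on standard time at UTC+12:00.
02:15 UTC + 12h = 14:15 Mesium Isles.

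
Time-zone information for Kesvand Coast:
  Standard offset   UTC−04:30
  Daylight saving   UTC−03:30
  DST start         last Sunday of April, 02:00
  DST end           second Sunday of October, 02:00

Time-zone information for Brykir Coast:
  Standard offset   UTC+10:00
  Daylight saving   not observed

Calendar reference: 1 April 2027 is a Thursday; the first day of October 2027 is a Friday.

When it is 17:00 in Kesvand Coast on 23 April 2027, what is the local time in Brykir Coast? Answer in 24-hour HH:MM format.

1 April 2027 is a Thursday, so Sundays fall on 4, 11, 18, 25; the last is April 25.
1 October 2027 is a Friday, so the first Sunday is October 3 and the second is October 10.
23 April 2027 is outside the daylight-saving period (25 April – 10 October), so Kesvand Coast is on standard time, UTC−04:30.
17:00 Kesvand Coast + 4h30m = 21:30 UTC.
Brykir Coast has no daylight saving, so its offset is UTC+10:00 year-round.
21:30 UTC + 10h = 07:30 Brykir Coast (rolling into the next day, 24 April 2027).

07:30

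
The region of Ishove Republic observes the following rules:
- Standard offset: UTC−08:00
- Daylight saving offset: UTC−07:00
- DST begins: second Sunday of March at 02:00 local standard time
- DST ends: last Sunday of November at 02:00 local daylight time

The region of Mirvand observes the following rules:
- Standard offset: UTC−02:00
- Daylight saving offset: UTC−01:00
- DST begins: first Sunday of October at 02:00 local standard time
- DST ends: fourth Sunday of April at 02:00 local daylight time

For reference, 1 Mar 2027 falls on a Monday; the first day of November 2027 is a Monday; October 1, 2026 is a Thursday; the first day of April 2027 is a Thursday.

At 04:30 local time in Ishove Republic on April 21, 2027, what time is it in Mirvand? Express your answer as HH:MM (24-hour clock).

1 March 2027 is a Monday, so the first Sunday is March 7 and the second is March 14.
1 November 2027 is a Monday, so Sundays fall on 7, 14, 21, 28; the last is November 28.
April 21, 2027 lies within the daylight-saving period (14 March – 28 November), so Ishove Republic is on daylight time, UTC−07:00.
04:30 Ishove Republic + 7h = 11:30 UTC.
1 October 2026 is a Thursday, so the first Sunday is October 4.
1 April 2027 is a Thursday, so the first Sunday is April 4 and the fourth is April 25.
At the standard offset (UTC−02:00), 11:30 UTC − 2h = 09:30 Mirvand standard time.
The standard-time date in Mirvand, April 21, 2027, falls between 4 October 2026 and 25 April 2027, so daylight saving is in effect and Mirvand is at UTC−01:00.
11:30 UTC − 1h = 10:30 Mirvand.

10:30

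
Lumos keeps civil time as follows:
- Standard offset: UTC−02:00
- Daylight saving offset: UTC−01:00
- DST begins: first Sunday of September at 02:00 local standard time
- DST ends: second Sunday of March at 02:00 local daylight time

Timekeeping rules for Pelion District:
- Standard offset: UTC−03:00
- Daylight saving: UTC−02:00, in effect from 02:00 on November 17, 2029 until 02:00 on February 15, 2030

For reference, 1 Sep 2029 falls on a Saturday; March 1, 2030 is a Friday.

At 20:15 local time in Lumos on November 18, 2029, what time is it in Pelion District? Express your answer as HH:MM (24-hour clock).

19:15

1 September 2029 is a Saturday, so the first Sunday is September 2.
1 March 2030 is a Friday, so the first Sunday is March 3 and the second is March 10.
November 18, 2029 lies within the daylight-saving period (2 September 2029 – 10 March 2030), so Lumos is on daylight time, UTC−01:00.
20:15 Lumos + 1h = 21:15 UTC.
At the standard offset (UTC−03:00), 21:15 UTC − 3h = 18:15 Pelion District standard time.
Daylight saving runs 17 November 2029 – 15 February 2030; the standard-time date in Pelion District, November 18, 2029, is inside that window, so Pelion District is at UTC−02:00.
21:15 UTC − 2h = 19:15 Pelion District.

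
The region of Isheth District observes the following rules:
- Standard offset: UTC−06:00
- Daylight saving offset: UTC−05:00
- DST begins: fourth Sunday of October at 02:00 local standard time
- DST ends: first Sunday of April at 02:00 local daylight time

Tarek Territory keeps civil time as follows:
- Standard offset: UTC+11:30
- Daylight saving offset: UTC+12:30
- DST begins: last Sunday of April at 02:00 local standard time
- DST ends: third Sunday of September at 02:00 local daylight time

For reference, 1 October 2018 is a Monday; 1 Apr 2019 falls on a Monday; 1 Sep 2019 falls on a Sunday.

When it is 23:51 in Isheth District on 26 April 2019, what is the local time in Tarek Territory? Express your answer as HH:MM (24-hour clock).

1 October 2018 is a Monday, so the first Sunday is October 7 and the fourth is October 28.
1 April 2019 is a Monday, so the first Sunday is April 7.
26 April 2019 does not fall between 28 October 2018 and 7 April 2019, so daylight saving is not in effect and Isheth District is at UTC−06:00.
23:51 Isheth District + 6h = 05:51 UTC (rolling into the next day, 27 April 2019).
1 April 2019 is a Monday, so Sundays fall on 7, 14, 21, 28; the last is April 28.
1 September 2019 is a Sunday, so the first Sunday is September 1 and the third is September 15.
At the standard offset (UTC+11:30), 05:51 UTC + 11h30m = 17:21 Tarek Territory standard time.
Daylight saving runs 28 April – 15 September; the standard-time date in Tarek Territory, 27 April 2019, is outside that window, so Tarek Territory is on standard time at UTC+11:30.
05:51 UTC + 11h30m = 17:21 Tarek Territory.

17:21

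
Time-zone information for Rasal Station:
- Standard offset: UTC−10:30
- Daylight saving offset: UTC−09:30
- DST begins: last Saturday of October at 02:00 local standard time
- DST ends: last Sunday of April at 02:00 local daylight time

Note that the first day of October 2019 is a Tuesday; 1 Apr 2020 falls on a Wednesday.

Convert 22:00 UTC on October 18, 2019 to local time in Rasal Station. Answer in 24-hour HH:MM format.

11:30

1 October 2019 is a Tuesday, so Saturdays fall on 5, 12, 19, 26; the last is October 26.
1 April 2020 is a Wednesday, so Sundays fall on 5, 12, 19, 26; the last is April 26.
At the standard offset (UTC−10:30), 22:00 UTC − 10h30m = 11:30 Rasal Station standard time.
The standard-time date in Rasal Station, October 18, 2019, does not fall between 26 October 2019 and 26 April 2020, so daylight saving is not in effect and Rasal Station is at UTC−10:30.
22:00 UTC − 10h30m = 11:30 local.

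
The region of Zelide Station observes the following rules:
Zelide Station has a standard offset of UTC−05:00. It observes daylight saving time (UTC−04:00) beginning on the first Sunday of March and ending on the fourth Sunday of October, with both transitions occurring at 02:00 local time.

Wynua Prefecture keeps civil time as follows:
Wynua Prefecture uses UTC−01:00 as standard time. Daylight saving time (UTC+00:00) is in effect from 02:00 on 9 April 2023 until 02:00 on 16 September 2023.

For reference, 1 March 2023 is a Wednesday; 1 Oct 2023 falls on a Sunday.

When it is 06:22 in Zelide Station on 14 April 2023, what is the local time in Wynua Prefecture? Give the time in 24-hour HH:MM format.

1 March 2023 is a Wednesday, so the first Sunday is March 5.
1 October 2023 is a Sunday, so the first Sunday is October 1 and the fourth is October 22.
Daylight saving runs 5 March – 22 October; 14 April 2023 is inside that window, so Zelide Station is at UTC−04:00.
06:22 Zelide Station + 4h = 10:22 UTC.
At the standard offset (UTC−01:00), 10:22 UTC − 1h = 09:22 Wynua Prefecture standard time.
The standard-time date in Wynua Prefecture, 14 April 2023, lies within the daylight-saving period (9 April – 16 September), so Wynua Prefecture is on daylight time, UTC+00:00.
10:22 UTC + 0h = 10:22 Wynua Prefecture.

10:22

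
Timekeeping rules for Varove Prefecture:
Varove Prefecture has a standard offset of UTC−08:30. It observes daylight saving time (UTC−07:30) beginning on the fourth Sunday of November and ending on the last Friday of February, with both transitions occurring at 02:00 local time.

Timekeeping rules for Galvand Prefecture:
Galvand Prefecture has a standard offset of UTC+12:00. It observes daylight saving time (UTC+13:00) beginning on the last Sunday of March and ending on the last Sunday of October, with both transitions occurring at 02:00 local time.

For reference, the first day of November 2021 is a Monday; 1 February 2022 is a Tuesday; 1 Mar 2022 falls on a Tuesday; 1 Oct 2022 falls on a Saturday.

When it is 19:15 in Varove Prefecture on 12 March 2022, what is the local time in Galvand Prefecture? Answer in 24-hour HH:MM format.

15:45

1 November 2021 is a Monday, so the first Sunday is November 7 and the fourth is November 28.
1 February 2022 is a Tuesday, so Fridays fall on 4, 11, 18, 25; the last is February 25.
Daylight saving runs 28 November 2021 – 25 February 2022; 12 March 2022 is outside that window, so Varove Prefecture is on standard time at UTC−08:30.
19:15 Varove Prefecture + 8h30m = 03:45 UTC (rolling into the next day, 13 March 2022).
1 March 2022 is a Tuesday, so Sundays fall on 6, 13, 20, 27; the last is March 27.
1 October 2022 is a Saturday, so Sundays fall on 2, 9, 16, 23, 30; the last is October 30.
At the standard offset (UTC+12:00), 03:45 UTC + 12h = 15:45 Galvand Prefecture standard time.
The standard-time date in Galvand Prefecture, 13 March 2022, is outside the daylight-saving period (27 March – 30 October), so Galvand Prefecture is on standard time, UTC+12:00.
03:45 UTC + 12h = 15:45 Galvand Prefecture.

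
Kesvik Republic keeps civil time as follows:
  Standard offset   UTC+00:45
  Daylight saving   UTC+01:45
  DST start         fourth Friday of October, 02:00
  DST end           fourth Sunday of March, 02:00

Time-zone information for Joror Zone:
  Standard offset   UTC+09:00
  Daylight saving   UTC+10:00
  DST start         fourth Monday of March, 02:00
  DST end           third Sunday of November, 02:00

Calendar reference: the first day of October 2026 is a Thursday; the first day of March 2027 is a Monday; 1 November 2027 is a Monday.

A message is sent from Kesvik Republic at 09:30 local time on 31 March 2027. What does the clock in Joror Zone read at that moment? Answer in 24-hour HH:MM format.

1 October 2026 is a Thursday, so the first Friday is October 2 and the fourth is October 23.
1 March 2027 is a Monday, so the first Sunday is March 7 and the fourth is March 28.
31 March 2027 does not fall between 23 October 2026 and 28 March 2027, so daylight saving is not in effect and Kesvik Republic is at UTC+00:45.
09:30 Kesvik Republic − 0h45m = 08:45 UTC.
1 March 2027 is a Monday, so the first Monday is March 1 and the fourth is March 22.
1 November 2027 is a Monday, so the first Sunday is November 7 and the third is November 21.
At the standard offset (UTC+09:00), 08:45 UTC + 9h = 17:45 Joror Zone standard time.
The standard-time date in Joror Zone, 31 March 2027, lies within the daylight-saving period (22 March – 21 November), so Joror Zone is on daylight time, UTC+10:00.
08:45 UTC + 10h = 18:45 Joror Zone.

18:45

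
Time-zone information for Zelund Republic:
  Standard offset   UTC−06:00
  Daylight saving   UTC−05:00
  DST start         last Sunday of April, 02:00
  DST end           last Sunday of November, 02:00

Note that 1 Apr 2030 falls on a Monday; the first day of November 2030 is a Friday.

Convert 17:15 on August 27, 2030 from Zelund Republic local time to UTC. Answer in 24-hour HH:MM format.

22:15

1 April 2030 is a Monday, so Sundays fall on 7, 14, 21, 28; the last is April 28.
1 November 2030 is a Friday, so Sundays fall on 3, 10, 17, 24; the last is November 24.
Daylight saving runs 28 April – 24 November; August 27, 2030 is inside that window, so Zelund Republic is at UTC−05:00.
17:15 local + 5h = 22:15 UTC.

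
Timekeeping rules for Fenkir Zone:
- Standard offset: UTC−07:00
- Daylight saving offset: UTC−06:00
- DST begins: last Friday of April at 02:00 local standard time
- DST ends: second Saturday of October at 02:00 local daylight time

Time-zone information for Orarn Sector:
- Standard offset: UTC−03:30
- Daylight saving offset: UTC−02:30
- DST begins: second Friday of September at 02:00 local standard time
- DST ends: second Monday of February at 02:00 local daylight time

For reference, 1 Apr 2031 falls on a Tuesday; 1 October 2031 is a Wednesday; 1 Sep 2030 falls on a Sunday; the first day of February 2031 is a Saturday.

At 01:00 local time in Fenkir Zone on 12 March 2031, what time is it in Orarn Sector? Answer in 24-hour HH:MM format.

04:30

1 April 2031 is a Tuesday, so Fridays fall on 4, 11, 18, 25; the last is April 25.
1 October 2031 is a Wednesday, so the first Saturday is October 4 and the second is October 11.
12 March 2031 does not fall between 25 April and 11 October, so daylight saving is not in effect and Fenkir Zone is at UTC−07:00.
01:00 Fenkir Zone + 7h = 08:00 UTC.
1 September 2030 is a Sunday, so the first Friday is September 6 and the second is September 13.
1 February 2031 is a Saturday, so the first Monday is February 3 and the second is February 10.
At the standard offset (UTC−03:30), 08:00 UTC − 3h30m = 04:30 Orarn Sector standard time.
The standard-time date in Orarn Sector, 12 March 2031, is outside the daylight-saving period (13 September 2030 – 10 February 2031), so Orarn Sector is on standard time, UTC−03:30.
08:00 UTC − 3h30m = 04:30 Orarn Sector.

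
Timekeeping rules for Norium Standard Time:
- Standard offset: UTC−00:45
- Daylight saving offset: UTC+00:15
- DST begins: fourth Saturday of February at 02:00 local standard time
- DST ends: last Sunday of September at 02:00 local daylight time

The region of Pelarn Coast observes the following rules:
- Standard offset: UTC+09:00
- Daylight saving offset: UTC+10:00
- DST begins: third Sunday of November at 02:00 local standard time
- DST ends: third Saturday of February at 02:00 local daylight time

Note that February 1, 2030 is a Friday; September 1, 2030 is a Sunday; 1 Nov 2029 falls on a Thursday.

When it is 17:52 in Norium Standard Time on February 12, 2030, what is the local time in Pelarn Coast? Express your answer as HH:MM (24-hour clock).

1 February 2030 is a Friday, so the first Saturday is February 2 and the fourth is February 23.
1 September 2030 is a Sunday, so Sundays fall on 1, 8, 15, 22, 29; the last is September 29.
February 12, 2030 does not fall between 23 February and 29 September, so daylight saving is not in effect and Norium Standard Time is at UTC−00:45.
17:52 Norium Standard Time + 0h45m = 18:37 UTC.
1 November 2029 is a Thursday, so the first Sunday is November 4 and the third is November 18.
1 February 2030 is a Friday, so the first Saturday is February 2 and the third is February 16.
At the standard offset (UTC+09:00), 18:37 UTC + 9h = 03:37 Pelarn Coast standard time (rolling into the next day, 13 February 2030).
Daylight saving runs 18 November 2029 – 16 February 2030; the standard-time date in Pelarn Coast, February 13, 2030, is inside that window, so Pelarn Coast is at UTC+10:00.
18:37 UTC + 10h = 04:37 Pelarn Coast (rolling into the next day, 13 February 2030).

04:37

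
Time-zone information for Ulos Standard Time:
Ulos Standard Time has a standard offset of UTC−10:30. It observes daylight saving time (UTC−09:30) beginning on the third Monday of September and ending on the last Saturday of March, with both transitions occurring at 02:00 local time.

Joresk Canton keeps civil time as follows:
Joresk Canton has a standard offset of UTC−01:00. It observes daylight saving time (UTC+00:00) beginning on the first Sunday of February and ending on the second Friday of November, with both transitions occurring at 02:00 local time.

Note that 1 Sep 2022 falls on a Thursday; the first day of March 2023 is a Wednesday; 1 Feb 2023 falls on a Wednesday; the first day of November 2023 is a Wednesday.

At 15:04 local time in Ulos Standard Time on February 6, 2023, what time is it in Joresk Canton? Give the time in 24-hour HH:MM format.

00:34

1 September 2022 is a Thursday, so the first Monday is September 5 and the third is September 19.
1 March 2023 is a Wednesday, so Saturdays fall on 4, 11, 18, 25; the last is March 25.
February 6, 2023 lies within the daylight-saving period (19 September 2022 – 25 March 2023), so Ulos Standard Time is on daylight time, UTC−09:30.
15:04 Ulos Standard Time + 9h30m = 00:34 UTC (rolling into the next day, 7 February 2023).
1 February 2023 is a Wednesday, so the first Sunday is February 5.
1 November 2023 is a Wednesday, so the first Friday is November 3 and the second is November 10.
At the standard offset (UTC−01:00), 00:34 UTC − 1h = 23:34 Joresk Canton standard time (rolling into the previous day, 6 February 2023).
The standard-time date in Joresk Canton, February 6, 2023, falls between 5 February and 10 November, so daylight saving is in effect and Joresk Canton is at UTC+00:00.
00:34 UTC + 0h = 00:34 Joresk Canton.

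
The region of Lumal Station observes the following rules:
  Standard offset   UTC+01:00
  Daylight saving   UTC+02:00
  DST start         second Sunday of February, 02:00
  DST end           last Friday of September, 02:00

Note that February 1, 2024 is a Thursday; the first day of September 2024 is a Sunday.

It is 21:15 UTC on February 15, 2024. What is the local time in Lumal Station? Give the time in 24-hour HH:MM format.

23:15

1 February 2024 is a Thursday, so the first Sunday is February 4 and the second is February 11.
1 September 2024 is a Sunday, so Fridays fall on 6, 13, 20, 27; the last is September 27.
At the standard offset (UTC+01:00), 21:15 UTC + 1h = 22:15 Lumal Station standard time.
Daylight saving runs 11 February – 27 September; the standard-time date in Lumal Station, February 15, 2024, is inside that window, so Lumal Station is at UTC+02:00.
21:15 UTC + 2h = 23:15 local.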